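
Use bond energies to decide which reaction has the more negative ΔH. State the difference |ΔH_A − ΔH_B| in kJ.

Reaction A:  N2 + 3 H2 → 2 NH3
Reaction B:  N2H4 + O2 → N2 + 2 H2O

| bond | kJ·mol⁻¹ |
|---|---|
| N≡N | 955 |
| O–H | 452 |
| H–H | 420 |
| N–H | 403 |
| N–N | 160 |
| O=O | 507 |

Reaction B, by 281 kJ

Reaction A:
  Bonds broken (reactants):
    H–H: 3 × 420 = 1260
    N≡N: 1 × 955 = 955
    Σ(broken) = 2215 kJ
  Bonds formed (products):
    N–H: 6 × 403 = 2418
    Σ(formed) = 2418 kJ
  ΔH_A = 2215 − 2418 = −203 kJ
Reaction B:
  Bonds broken (reactants):
    N–H: 4 × 403 = 1612
    N–N: 1 × 160 = 160
    O=O: 1 × 507 = 507
    Σ(broken) = 2279 kJ
  Bonds formed (products):
    N≡N: 1 × 955 = 955
    O–H: 4 × 452 = 1808
    Σ(formed) = 2763 kJ
  ΔH_B = 2279 − 2763 = −484 kJ
ΔH_A − ΔH_B = +281 kJ, so reaction B has the more negative ΔH; |ΔH_A − ΔH_B| = 281 kJ.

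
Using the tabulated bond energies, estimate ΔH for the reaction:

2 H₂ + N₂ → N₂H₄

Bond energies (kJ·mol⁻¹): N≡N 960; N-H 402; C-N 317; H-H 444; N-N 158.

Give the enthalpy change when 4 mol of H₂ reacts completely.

ΔH = +164 kJ

Bonds broken (reactants):
  H-H: 2 × 444 = 888
  N≡N: 1 × 960 = 960
  Σ(broken) = 1848 kJ
Bonds formed (products):
  N-H: 4 × 402 = 1608
  N-N: 1 × 158 = 158
  Σ(formed) = 1766 kJ
ΔH = Σ(broken) − Σ(formed) = 1848 − 1766 = +82 kJ
For 2× the reaction as written: 2 × (+82) = +164 kJ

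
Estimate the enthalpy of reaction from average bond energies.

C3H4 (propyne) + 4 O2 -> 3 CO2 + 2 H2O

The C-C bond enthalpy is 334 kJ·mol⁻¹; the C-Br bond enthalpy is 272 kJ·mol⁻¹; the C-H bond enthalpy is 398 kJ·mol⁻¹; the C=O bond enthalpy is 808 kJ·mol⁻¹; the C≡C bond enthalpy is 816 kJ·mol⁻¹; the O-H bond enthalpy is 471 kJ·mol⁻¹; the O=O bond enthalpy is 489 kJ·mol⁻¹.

Bonds broken (reactants):
  C≡C: 1 × 816 = 816
  C-C: 1 × 334 = 334
  C-H: 4 × 398 = 1592
  O=O: 4 × 489 = 1956
  Σ(broken) = 4698 kJ
Bonds formed (products):
  C=O: 6 × 808 = 4848
  O-H: 4 × 471 = 1884
  Σ(formed) = 6732 kJ
ΔH = Σ(broken) − Σ(formed) = 4698 − 6732 = −2034 kJ

ΔH ≈ −2034 kJ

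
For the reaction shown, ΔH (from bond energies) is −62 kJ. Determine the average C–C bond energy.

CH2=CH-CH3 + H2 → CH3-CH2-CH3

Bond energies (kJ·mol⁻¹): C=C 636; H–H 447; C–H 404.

D(C–C) ≈ 337 kJ/mol

Let D be the C–C bond energy.
Σ(broken) = 1×D + 6×404 + 1×636 + 1×447 = 3507 + D
Σ(formed) = 2×D + 8×404 = 3232 + 2D
ΔH = Σ(broken) − Σ(formed) = (3507 + D) − (3232 + 2D) = +275 − D
Setting this equal to −62 kJ gives D = 337 kJ/mol.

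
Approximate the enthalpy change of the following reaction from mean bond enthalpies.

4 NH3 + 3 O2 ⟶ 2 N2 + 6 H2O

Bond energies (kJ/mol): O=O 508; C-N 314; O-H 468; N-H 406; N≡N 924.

Bonds broken (reactants):
  N-H: 12 × 406 = 4872
  O=O: 3 × 508 = 1524
  Σ(broken) = 6396 kJ
Bonds formed (products):
  N≡N: 2 × 924 = 1848
  O-H: 12 × 468 = 5616
  Σ(formed) = 7464 kJ
ΔH = Σ(broken) − Σ(formed) = 6396 − 7464 = −1068 kJ

ΔH ≈ −1068 kJ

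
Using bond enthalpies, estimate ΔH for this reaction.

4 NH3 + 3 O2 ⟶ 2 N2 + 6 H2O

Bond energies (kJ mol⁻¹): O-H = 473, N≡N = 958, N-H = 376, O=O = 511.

Bonds broken (reactants):
  N-H: 12 × 376 = 4512
  O=O: 3 × 511 = 1533
  Σ(broken) = 6045 kJ
Bonds formed (products):
  N≡N: 2 × 958 = 1916
  O-H: 12 × 473 = 5676
  Σ(formed) = 7592 kJ
ΔH = Σ(broken) − Σ(formed) = 6045 − 7592 = −1547 kJ

ΔH ≈ −1547 kJ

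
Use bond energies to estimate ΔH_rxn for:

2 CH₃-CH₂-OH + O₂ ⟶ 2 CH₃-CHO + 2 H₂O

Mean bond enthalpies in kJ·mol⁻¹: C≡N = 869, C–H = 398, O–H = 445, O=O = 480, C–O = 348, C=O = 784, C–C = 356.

Bonds broken (reactants):
  C–C: 2 × 356 = 712
  C–H: 10 × 398 = 3980
  C–O: 2 × 348 = 696
  O–H: 2 × 445 = 890
  O=O: 1 × 480 = 480
  Σ(broken) = 6758 kJ
Bonds formed (products):
  C–C: 2 × 356 = 712
  C–H: 8 × 398 = 3184
  C=O: 2 × 784 = 1568
  O–H: 4 × 445 = 1780
  Σ(formed) = 7244 kJ
ΔH = Σ(broken) − Σ(formed) = 6758 − 7244 = −486 kJ

ΔH ≈ −486 kJ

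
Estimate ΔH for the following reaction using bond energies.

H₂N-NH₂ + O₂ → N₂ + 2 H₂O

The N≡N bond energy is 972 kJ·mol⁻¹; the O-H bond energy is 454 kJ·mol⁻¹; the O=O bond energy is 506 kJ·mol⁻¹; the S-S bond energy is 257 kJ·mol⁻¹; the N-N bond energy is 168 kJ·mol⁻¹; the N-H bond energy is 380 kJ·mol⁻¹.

Bonds broken (reactants):
  N-H: 4 × 380 = 1520
  N-N: 1 × 168 = 168
  O=O: 1 × 506 = 506
  Σ(broken) = 2194 kJ
Bonds formed (products):
  N≡N: 1 × 972 = 972
  O-H: 4 × 454 = 1816
  Σ(formed) = 2788 kJ
ΔH = Σ(broken) − Σ(formed) = 2194 − 2788 = −594 kJ

ΔH ≈ −594 kJ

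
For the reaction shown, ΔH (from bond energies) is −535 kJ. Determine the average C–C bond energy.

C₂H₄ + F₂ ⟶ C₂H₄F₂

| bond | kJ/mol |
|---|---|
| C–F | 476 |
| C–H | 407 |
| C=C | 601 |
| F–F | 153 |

D(C–C) ≈ 337 kJ/mol

Let D be the C–C bond energy.
Σ(broken) = 4×407 + 1×601 + 1×153 = 2382
Σ(formed) = 1×D + 2×476 + 4×407 = 2580 + D
ΔH = Σ(broken) − Σ(formed) = (2382) − (2580 + D) = −198 − D
Setting this equal to −535 kJ gives D = 337 kJ/mol.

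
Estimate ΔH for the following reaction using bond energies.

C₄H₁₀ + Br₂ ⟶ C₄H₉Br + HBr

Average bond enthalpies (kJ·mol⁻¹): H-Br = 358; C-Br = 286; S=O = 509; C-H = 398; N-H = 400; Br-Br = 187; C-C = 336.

ΔH ≈ −59 kJ

Bonds broken (reactants):
  Br-Br: 1 × 187 = 187
  C-C: 3 × 336 = 1008
  C-H: 10 × 398 = 3980
  Σ(broken) = 5175 kJ
Bonds formed (products):
  C-Br: 1 × 286 = 286
  C-C: 3 × 336 = 1008
  C-H: 9 × 398 = 3582
  H-Br: 1 × 358 = 358
  Σ(formed) = 5234 kJ
ΔH = Σ(broken) − Σ(formed) = 5175 − 5234 = −59 kJ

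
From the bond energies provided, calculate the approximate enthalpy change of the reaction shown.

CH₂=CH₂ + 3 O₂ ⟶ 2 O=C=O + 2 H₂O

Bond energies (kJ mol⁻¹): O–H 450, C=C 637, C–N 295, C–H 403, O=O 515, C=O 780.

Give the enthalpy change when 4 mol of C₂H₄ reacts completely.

ΔH = −4504 kJ

Bonds broken (reactants):
  C–H: 4 × 403 = 1612
  C=C: 1 × 637 = 637
  O=O: 3 × 515 = 1545
  Σ(broken) = 3794 kJ
Bonds formed (products):
  C=O: 4 × 780 = 3120
  O–H: 4 × 450 = 1800
  Σ(formed) = 4920 kJ
ΔH = Σ(broken) − Σ(formed) = 3794 − 4920 = −1126 kJ
For 4× the reaction as written: 4 × (−1126) = −4504 kJ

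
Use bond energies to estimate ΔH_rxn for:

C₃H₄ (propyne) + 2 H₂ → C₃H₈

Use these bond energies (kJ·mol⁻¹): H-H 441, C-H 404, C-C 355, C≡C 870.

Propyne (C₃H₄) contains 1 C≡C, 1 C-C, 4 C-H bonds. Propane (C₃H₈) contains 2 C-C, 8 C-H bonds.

Bonds broken (reactants):
  C≡C: 1 × 870 = 870
  C-C: 1 × 355 = 355
  C-H: 4 × 404 = 1616
  H-H: 2 × 441 = 882
  Σ(broken) = 3723 kJ
Bonds formed (products):
  C-C: 2 × 355 = 710
  C-H: 8 × 404 = 3232
  Σ(formed) = 3942 kJ
ΔH = Σ(broken) − Σ(formed) = 3723 − 3942 = −219 kJ

ΔH ≈ −219 kJ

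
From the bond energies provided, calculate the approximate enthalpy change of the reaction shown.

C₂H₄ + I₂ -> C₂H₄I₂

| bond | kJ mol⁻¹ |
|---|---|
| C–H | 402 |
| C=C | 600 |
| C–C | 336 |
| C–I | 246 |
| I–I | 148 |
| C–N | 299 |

Bonds broken (reactants):
  C–H: 4 × 402 = 1608
  C=C: 1 × 600 = 600
  I–I: 1 × 148 = 148
  Σ(broken) = 2356 kJ
Bonds formed (products):
  C–C: 1 × 336 = 336
  C–H: 4 × 402 = 1608
  C–I: 2 × 246 = 492
  Σ(formed) = 2436 kJ
ΔH = Σ(broken) − Σ(formed) = 2356 − 2436 = −80 kJ

ΔH ≈ −80 kJ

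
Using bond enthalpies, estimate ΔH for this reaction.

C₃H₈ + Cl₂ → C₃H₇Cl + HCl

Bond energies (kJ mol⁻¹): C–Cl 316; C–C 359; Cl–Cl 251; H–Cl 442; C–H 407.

ΔH ≈ −100 kJ

Bonds broken (reactants):
  C–C: 2 × 359 = 718
  C–H: 8 × 407 = 3256
  Cl–Cl: 1 × 251 = 251
  Σ(broken) = 4225 kJ
Bonds formed (products):
  C–C: 2 × 359 = 718
  C–Cl: 1 × 316 = 316
  C–H: 7 × 407 = 2849
  H–Cl: 1 × 442 = 442
  Σ(formed) = 4325 kJ
ΔH = Σ(broken) − Σ(formed) = 4225 − 4325 = −100 kJ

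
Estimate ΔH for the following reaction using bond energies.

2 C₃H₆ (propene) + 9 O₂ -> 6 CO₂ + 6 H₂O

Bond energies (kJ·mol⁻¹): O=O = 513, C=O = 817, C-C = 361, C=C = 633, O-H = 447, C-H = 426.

Bonds broken (reactants):
  C-C: 2 × 361 = 722
  C-H: 12 × 426 = 5112
  C=C: 2 × 633 = 1266
  O=O: 9 × 513 = 4617
  Σ(broken) = 11717 kJ
Bonds formed (products):
  C=O: 12 × 817 = 9804
  O-H: 12 × 447 = 5364
  Σ(formed) = 15168 kJ
ΔH = Σ(broken) − Σ(formed) = 11717 − 15168 = −3451 kJ

ΔH ≈ −3451 kJ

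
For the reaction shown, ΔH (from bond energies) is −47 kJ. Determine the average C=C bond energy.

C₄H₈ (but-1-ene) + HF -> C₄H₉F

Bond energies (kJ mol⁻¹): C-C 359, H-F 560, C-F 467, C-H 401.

Let D be the C=C bond energy.
Σ(broken) = 2×359 + 8×401 + 1×D + 1×560 = 4486 + D
Σ(formed) = 3×359 + 1×467 + 9×401 = 5153
ΔH = Σ(broken) − Σ(formed) = (4486 + D) − (5153) = −667 + D
Setting this equal to −47 kJ gives D = 620 kJ/mol.

D(C=C) ≈ 620 kJ/mol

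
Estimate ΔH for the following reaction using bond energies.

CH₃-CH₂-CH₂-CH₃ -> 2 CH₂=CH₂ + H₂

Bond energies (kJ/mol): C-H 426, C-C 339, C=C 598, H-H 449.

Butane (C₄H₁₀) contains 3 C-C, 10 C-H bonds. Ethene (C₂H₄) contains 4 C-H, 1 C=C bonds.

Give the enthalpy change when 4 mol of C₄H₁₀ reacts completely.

Bonds broken (reactants):
  C-C: 3 × 339 = 1017
  C-H: 10 × 426 = 4260
  Σ(broken) = 5277 kJ
Bonds formed (products):
  C-H: 8 × 426 = 3408
  C=C: 2 × 598 = 1196
  H-H: 1 × 449 = 449
  Σ(formed) = 5053 kJ
ΔH = Σ(broken) − Σ(formed) = 5277 − 5053 = +224 kJ
For 4× the reaction as written: 4 × (+224) = +896 kJ

ΔH = +896 kJ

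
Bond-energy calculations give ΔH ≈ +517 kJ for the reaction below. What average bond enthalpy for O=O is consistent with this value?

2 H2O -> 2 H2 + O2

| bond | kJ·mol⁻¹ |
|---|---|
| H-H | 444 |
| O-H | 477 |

Let D be the O=O bond energy.
Σ(broken) = 4×477 = 1908
Σ(formed) = 2×444 + 1×D = 888 + D
ΔH = Σ(broken) − Σ(formed) = (1908) − (888 + D) = +1020 − D
Setting this equal to +517 kJ gives D = 503 kJ/mol.

D(O=O) ≈ 503 kJ/mol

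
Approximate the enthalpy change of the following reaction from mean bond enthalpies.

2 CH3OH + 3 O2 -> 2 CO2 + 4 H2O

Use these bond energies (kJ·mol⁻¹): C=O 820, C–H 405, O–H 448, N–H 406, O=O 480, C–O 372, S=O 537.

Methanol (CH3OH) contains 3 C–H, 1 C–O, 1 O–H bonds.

ΔH ≈ −1354 kJ

Bonds broken (reactants):
  C–H: 6 × 405 = 2430
  C–O: 2 × 372 = 744
  O–H: 2 × 448 = 896
  O=O: 3 × 480 = 1440
  Σ(broken) = 5510 kJ
Bonds formed (products):
  C=O: 4 × 820 = 3280
  O–H: 8 × 448 = 3584
  Σ(formed) = 6864 kJ
ΔH = Σ(broken) − Σ(formed) = 5510 − 6864 = −1354 kJ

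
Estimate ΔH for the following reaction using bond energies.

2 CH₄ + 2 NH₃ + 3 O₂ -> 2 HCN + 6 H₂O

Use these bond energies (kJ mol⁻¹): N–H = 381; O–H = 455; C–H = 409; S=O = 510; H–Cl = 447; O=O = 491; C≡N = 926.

ΔH ≈ −1099 kJ

Bonds broken (reactants):
  C–H: 8 × 409 = 3272
  N–H: 6 × 381 = 2286
  O=O: 3 × 491 = 1473
  Σ(broken) = 7031 kJ
Bonds formed (products):
  C≡N: 2 × 926 = 1852
  C–H: 2 × 409 = 818
  O–H: 12 × 455 = 5460
  Σ(formed) = 8130 kJ
ΔH = Σ(broken) − Σ(formed) = 7031 − 8130 = −1099 kJ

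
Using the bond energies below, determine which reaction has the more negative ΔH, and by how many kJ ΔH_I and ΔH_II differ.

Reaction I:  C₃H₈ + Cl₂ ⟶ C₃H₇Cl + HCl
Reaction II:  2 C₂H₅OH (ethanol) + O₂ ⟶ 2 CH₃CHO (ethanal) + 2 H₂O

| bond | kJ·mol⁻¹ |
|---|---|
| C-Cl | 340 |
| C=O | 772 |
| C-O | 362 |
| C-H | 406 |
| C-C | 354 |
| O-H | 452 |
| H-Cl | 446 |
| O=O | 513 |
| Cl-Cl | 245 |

Reaction II, by 264 kJ

Reaction I:
  Bonds broken (reactants):
    C-C: 2 × 354 = 708
    C-H: 8 × 406 = 3248
    Cl-Cl: 1 × 245 = 245
    Σ(broken) = 4201 kJ
  Bonds formed (products):
    C-C: 2 × 354 = 708
    C-Cl: 1 × 340 = 340
    C-H: 7 × 406 = 2842
    H-Cl: 1 × 446 = 446
    Σ(formed) = 4336 kJ
  ΔH_I = 4201 − 4336 = −135 kJ
Reaction II:
  Bonds broken (reactants):
    C-C: 2 × 354 = 708
    C-H: 10 × 406 = 4060
    C-O: 2 × 362 = 724
    O-H: 2 × 452 = 904
    O=O: 1 × 513 = 513
    Σ(broken) = 6909 kJ
  Bonds formed (products):
    C-C: 2 × 354 = 708
    C-H: 8 × 406 = 3248
    C=O: 2 × 772 = 1544
    O-H: 4 × 452 = 1808
    Σ(formed) = 7308 kJ
  ΔH_II = 6909 − 7308 = −399 kJ
ΔH_I − ΔH_II = +264 kJ, so reaction II has the more negative ΔH; |ΔH_I − ΔH_II| = 264 kJ.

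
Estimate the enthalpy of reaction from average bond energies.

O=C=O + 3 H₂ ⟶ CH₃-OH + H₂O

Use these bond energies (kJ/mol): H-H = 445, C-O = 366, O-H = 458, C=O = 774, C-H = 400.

Bonds broken (reactants):
  C=O: 2 × 774 = 1548
  H-H: 3 × 445 = 1335
  Σ(broken) = 2883 kJ
Bonds formed (products):
  C-H: 3 × 400 = 1200
  C-O: 1 × 366 = 366
  O-H: 3 × 458 = 1374
  Σ(formed) = 2940 kJ
ΔH = Σ(broken) − Σ(formed) = 2883 − 2940 = −57 kJ

ΔH ≈ −57 kJ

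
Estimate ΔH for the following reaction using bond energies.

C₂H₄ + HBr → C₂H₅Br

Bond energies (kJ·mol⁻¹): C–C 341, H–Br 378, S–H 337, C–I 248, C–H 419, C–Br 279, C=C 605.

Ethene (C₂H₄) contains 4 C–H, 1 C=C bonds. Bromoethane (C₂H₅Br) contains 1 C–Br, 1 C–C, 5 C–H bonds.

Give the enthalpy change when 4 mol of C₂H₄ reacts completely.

ΔH = −224 kJ

Bonds broken (reactants):
  C–H: 4 × 419 = 1676
  C=C: 1 × 605 = 605
  H–Br: 1 × 378 = 378
  Σ(broken) = 2659 kJ
Bonds formed (products):
  C–Br: 1 × 279 = 279
  C–C: 1 × 341 = 341
  C–H: 5 × 419 = 2095
  Σ(formed) = 2715 kJ
ΔH = Σ(broken) − Σ(formed) = 2659 − 2715 = −56 kJ
For 4× the reaction as written: 4 × (−56) = −224 kJ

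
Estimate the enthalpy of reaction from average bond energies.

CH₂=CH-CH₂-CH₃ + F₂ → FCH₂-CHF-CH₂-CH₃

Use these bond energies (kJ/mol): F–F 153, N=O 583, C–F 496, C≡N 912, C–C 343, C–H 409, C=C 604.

ΔH ≈ −578 kJ

Bonds broken (reactants):
  C–C: 2 × 343 = 686
  C–H: 8 × 409 = 3272
  C=C: 1 × 604 = 604
  F–F: 1 × 153 = 153
  Σ(broken) = 4715 kJ
Bonds formed (products):
  C–C: 3 × 343 = 1029
  C–F: 2 × 496 = 992
  C–H: 8 × 409 = 3272
  Σ(formed) = 5293 kJ
ΔH = Σ(broken) − Σ(formed) = 4715 − 5293 = −578 kJ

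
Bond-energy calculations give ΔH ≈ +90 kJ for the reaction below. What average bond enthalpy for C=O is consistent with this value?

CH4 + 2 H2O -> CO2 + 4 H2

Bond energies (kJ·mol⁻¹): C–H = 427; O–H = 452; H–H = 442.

D(C=O) ≈ 829 kJ/mol

Let D be the C=O bond energy.
Σ(broken) = 4×427 + 4×452 = 3516
Σ(formed) = 2×D + 4×442 = 1768 + 2D
ΔH = Σ(broken) − Σ(formed) = (3516) − (1768 + 2D) = +1748 − 2D
Setting this equal to +90 kJ gives 2D = 1658, so D = 829 kJ/mol.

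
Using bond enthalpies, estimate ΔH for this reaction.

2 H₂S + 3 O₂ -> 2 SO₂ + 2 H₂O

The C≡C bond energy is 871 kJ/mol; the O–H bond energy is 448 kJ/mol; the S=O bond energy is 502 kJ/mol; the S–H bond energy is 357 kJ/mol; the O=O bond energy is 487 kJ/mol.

ΔH ≈ −911 kJ

Bonds broken (reactants):
  O=O: 3 × 487 = 1461
  S–H: 4 × 357 = 1428
  Σ(broken) = 2889 kJ
Bonds formed (products):
  O–H: 4 × 448 = 1792
  S=O: 4 × 502 = 2008
  Σ(formed) = 3800 kJ
ΔH = Σ(broken) − Σ(formed) = 2889 − 3800 = −911 kJ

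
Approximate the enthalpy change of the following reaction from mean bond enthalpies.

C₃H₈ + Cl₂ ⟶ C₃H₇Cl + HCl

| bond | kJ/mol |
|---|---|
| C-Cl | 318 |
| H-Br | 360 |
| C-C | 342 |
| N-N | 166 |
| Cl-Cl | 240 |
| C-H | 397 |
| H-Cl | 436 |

ΔH ≈ −117 kJ

Bonds broken (reactants):
  C-C: 2 × 342 = 684
  C-H: 8 × 397 = 3176
  Cl-Cl: 1 × 240 = 240
  Σ(broken) = 4100 kJ
Bonds formed (products):
  C-C: 2 × 342 = 684
  C-Cl: 1 × 318 = 318
  C-H: 7 × 397 = 2779
  H-Cl: 1 × 436 = 436
  Σ(formed) = 4217 kJ
ΔH = Σ(broken) − Σ(formed) = 4100 − 4217 = −117 kJ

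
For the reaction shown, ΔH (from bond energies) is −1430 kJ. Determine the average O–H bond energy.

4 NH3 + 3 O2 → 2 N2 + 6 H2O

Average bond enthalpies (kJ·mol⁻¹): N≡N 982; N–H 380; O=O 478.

D(O–H) ≈ 455 kJ/mol

Let D be the O–H bond energy.
Σ(broken) = 12×380 + 3×478 = 5994
Σ(formed) = 2×982 + 12×D = 1964 + 12D
ΔH = Σ(broken) − Σ(formed) = (5994) − (1964 + 12D) = +4030 − 12D
Setting this equal to −1430 kJ gives 12D = 5460, so D = 455 kJ/mol.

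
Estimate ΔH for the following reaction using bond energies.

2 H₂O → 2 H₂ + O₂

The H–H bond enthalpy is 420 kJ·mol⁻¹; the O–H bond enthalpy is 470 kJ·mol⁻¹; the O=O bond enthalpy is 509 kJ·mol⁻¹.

ΔH ≈ +531 kJ

Bonds broken (reactants):
  O–H: 4 × 470 = 1880
  Σ(broken) = 1880 kJ
Bonds formed (products):
  H–H: 2 × 420 = 840
  O=O: 1 × 509 = 509
  Σ(formed) = 1349 kJ
ΔH = Σ(broken) − Σ(formed) = 1880 − 1349 = +531 kJ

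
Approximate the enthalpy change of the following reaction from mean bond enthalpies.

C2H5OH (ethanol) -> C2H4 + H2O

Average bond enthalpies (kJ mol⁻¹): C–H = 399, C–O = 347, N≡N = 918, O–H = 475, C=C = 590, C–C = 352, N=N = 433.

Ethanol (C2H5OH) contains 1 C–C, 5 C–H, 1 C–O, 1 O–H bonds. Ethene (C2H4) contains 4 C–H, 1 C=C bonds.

Bonds broken (reactants):
  C–C: 1 × 352 = 352
  C–H: 5 × 399 = 1995
  C–O: 1 × 347 = 347
  O–H: 1 × 475 = 475
  Σ(broken) = 3169 kJ
Bonds formed (products):
  C–H: 4 × 399 = 1596
  C=C: 1 × 590 = 590
  O–H: 2 × 475 = 950
  Σ(formed) = 3136 kJ
ΔH = Σ(broken) − Σ(formed) = 3169 − 3136 = +33 kJ

ΔH ≈ +33 kJ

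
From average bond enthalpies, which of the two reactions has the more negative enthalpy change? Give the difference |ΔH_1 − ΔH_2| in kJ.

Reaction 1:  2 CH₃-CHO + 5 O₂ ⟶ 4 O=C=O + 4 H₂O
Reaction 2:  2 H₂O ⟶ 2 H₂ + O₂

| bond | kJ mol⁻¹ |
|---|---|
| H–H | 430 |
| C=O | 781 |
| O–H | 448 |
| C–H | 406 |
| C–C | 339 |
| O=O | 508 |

Reaction 1, by 2228 kJ

Reaction 1:
  Bonds broken (reactants):
    C–C: 2 × 339 = 678
    C–H: 8 × 406 = 3248
    C=O: 2 × 781 = 1562
    O=O: 5 × 508 = 2540
    Σ(broken) = 8028 kJ
  Bonds formed (products):
    C=O: 8 × 781 = 6248
    O–H: 8 × 448 = 3584
    Σ(formed) = 9832 kJ
  ΔH_1 = 8028 − 9832 = −1804 kJ
Reaction 2:
  Bonds broken (reactants):
    O–H: 4 × 448 = 1792
    Σ(broken) = 1792 kJ
  Bonds formed (products):
    H–H: 2 × 430 = 860
    O=O: 1 × 508 = 508
    Σ(formed) = 1368 kJ
  ΔH_2 = 1792 − 1368 = +424 kJ
ΔH_1 − ΔH_2 = −2228 kJ, so reaction 1 has the more negative ΔH; |ΔH_1 − ΔH_2| = 2228 kJ.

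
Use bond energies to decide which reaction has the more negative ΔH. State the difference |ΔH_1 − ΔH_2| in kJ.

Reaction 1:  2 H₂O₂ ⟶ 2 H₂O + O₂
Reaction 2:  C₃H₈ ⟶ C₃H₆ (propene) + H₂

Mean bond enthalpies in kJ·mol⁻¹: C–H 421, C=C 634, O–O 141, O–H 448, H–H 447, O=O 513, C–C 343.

Reaction 1, by 335 kJ

Reaction 1:
  Bonds broken (reactants):
    O–H: 4 × 448 = 1792
    O–O: 2 × 141 = 282
    Σ(broken) = 2074 kJ
  Bonds formed (products):
    O–H: 4 × 448 = 1792
    O=O: 1 × 513 = 513
    Σ(formed) = 2305 kJ
  ΔH_1 = 2074 − 2305 = −231 kJ
Reaction 2:
  Bonds broken (reactants):
    C–C: 2 × 343 = 686
    C–H: 8 × 421 = 3368
    Σ(broken) = 4054 kJ
  Bonds formed (products):
    C–C: 1 × 343 = 343
    C–H: 6 × 421 = 2526
    C=C: 1 × 634 = 634
    H–H: 1 × 447 = 447
    Σ(formed) = 3950 kJ
  ΔH_2 = 4054 − 3950 = +104 kJ
ΔH_1 − ΔH_2 = −335 kJ, so reaction 1 has the more negative ΔH; |ΔH_1 − ΔH_2| = 335 kJ.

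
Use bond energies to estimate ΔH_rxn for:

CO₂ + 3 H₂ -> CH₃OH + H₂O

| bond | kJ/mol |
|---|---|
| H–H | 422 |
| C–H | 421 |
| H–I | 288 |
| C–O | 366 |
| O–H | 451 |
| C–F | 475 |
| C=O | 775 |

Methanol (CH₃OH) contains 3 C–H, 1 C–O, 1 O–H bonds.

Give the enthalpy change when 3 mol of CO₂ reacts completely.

ΔH = −498 kJ

Bonds broken (reactants):
  C=O: 2 × 775 = 1550
  H–H: 3 × 422 = 1266
  Σ(broken) = 2816 kJ
Bonds formed (products):
  C–H: 3 × 421 = 1263
  C–O: 1 × 366 = 366
  O–H: 3 × 451 = 1353
  Σ(formed) = 2982 kJ
ΔH = Σ(broken) − Σ(formed) = 2816 − 2982 = −166 kJ
For 3× the reaction as written: 3 × (−166) = −498 kJ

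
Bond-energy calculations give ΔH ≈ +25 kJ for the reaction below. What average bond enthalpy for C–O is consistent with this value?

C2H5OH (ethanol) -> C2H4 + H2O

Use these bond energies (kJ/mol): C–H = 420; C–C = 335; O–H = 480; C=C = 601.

Let D be the C–O bond energy.
Σ(broken) = 1×335 + 5×420 + 1×D + 1×480 = 2915 + D
Σ(formed) = 4×420 + 1×601 + 2×480 = 3241
ΔH = Σ(broken) − Σ(formed) = (2915 + D) − (3241) = −326 + D
Setting this equal to +25 kJ gives D = 351 kJ/mol.

D(C–O) ≈ 351 kJ/mol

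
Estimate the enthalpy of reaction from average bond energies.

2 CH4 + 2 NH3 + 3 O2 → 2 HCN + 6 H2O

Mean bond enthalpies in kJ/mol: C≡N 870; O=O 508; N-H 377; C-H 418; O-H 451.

ΔH ≈ −858 kJ

Bonds broken (reactants):
  C-H: 8 × 418 = 3344
  N-H: 6 × 377 = 2262
  O=O: 3 × 508 = 1524
  Σ(broken) = 7130 kJ
Bonds formed (products):
  C≡N: 2 × 870 = 1740
  C-H: 2 × 418 = 836
  O-H: 12 × 451 = 5412
  Σ(formed) = 7988 kJ
ΔH = Σ(broken) − Σ(formed) = 7130 − 7988 = −858 kJ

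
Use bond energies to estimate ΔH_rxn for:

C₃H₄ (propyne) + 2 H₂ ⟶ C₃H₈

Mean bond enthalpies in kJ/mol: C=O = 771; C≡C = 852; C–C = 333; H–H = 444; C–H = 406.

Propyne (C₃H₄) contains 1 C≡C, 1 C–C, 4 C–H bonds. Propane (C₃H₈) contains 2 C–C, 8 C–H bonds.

Bonds broken (reactants):
  C≡C: 1 × 852 = 852
  C–C: 1 × 333 = 333
  C–H: 4 × 406 = 1624
  H–H: 2 × 444 = 888
  Σ(broken) = 3697 kJ
Bonds formed (products):
  C–C: 2 × 333 = 666
  C–H: 8 × 406 = 3248
  Σ(formed) = 3914 kJ
ΔH = Σ(broken) − Σ(formed) = 3697 − 3914 = −217 kJ

ΔH ≈ −217 kJ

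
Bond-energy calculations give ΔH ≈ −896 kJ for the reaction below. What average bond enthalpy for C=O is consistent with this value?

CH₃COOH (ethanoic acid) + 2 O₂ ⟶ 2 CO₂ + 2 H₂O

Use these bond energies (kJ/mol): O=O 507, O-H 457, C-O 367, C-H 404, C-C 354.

Let D be the C=O bond energy.
Σ(broken) = 1×354 + 3×404 + 1×367 + 1×D + 1×457 + 2×507 = 3404 + D
Σ(formed) = 4×D + 4×457 = 1828 + 4D
ΔH = Σ(broken) − Σ(formed) = (3404 + D) − (1828 + 4D) = +1576 − 3D
Setting this equal to −896 kJ gives 3D = 2472, so D = 824 kJ/mol.

D(C=O) ≈ 824 kJ/mol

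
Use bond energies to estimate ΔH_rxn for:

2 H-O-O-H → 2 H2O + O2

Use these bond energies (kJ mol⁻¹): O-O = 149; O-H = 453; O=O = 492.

Bonds broken (reactants):
  O-H: 4 × 453 = 1812
  O-O: 2 × 149 = 298
  Σ(broken) = 2110 kJ
Bonds formed (products):
  O-H: 4 × 453 = 1812
  O=O: 1 × 492 = 492
  Σ(formed) = 2304 kJ
ΔH = Σ(broken) − Σ(formed) = 2110 − 2304 = −194 kJ

ΔH ≈ −194 kJ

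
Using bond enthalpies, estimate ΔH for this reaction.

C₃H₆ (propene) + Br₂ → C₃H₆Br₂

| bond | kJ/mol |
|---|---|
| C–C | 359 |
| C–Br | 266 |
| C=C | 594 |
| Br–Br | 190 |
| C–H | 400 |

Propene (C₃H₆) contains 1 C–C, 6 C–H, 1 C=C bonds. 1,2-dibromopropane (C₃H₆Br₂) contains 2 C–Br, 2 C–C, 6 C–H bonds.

ΔH ≈ −107 kJ

Bonds broken (reactants):
  Br–Br: 1 × 190 = 190
  C–C: 1 × 359 = 359
  C–H: 6 × 400 = 2400
  C=C: 1 × 594 = 594
  Σ(broken) = 3543 kJ
Bonds formed (products):
  C–Br: 2 × 266 = 532
  C–C: 2 × 359 = 718
  C–H: 6 × 400 = 2400
  Σ(formed) = 3650 kJ
ΔH = Σ(broken) − Σ(formed) = 3543 − 3650 = −107 kJ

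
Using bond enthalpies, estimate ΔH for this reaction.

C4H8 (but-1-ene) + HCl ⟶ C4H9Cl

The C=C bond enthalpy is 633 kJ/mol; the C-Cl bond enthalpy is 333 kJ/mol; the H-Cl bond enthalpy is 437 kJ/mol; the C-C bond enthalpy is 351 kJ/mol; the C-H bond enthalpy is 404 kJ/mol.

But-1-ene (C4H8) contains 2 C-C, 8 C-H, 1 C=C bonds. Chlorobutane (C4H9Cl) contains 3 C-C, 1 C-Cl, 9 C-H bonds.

ΔH ≈ −18 kJ

Bonds broken (reactants):
  C-C: 2 × 351 = 702
  C-H: 8 × 404 = 3232
  C=C: 1 × 633 = 633
  H-Cl: 1 × 437 = 437
  Σ(broken) = 5004 kJ
Bonds formed (products):
  C-C: 3 × 351 = 1053
  C-Cl: 1 × 333 = 333
  C-H: 9 × 404 = 3636
  Σ(formed) = 5022 kJ
ΔH = Σ(broken) − Σ(formed) = 5004 − 5022 = −18 kJ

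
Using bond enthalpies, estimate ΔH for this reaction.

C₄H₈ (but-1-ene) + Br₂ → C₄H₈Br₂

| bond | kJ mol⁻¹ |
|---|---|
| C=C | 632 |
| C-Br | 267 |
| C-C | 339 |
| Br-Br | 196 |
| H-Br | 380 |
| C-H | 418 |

ΔH ≈ −45 kJ

Bonds broken (reactants):
  Br-Br: 1 × 196 = 196
  C-C: 2 × 339 = 678
  C-H: 8 × 418 = 3344
  C=C: 1 × 632 = 632
  Σ(broken) = 4850 kJ
Bonds formed (products):
  C-Br: 2 × 267 = 534
  C-C: 3 × 339 = 1017
  C-H: 8 × 418 = 3344
  Σ(formed) = 4895 kJ
ΔH = Σ(broken) − Σ(formed) = 4850 − 4895 = −45 kJ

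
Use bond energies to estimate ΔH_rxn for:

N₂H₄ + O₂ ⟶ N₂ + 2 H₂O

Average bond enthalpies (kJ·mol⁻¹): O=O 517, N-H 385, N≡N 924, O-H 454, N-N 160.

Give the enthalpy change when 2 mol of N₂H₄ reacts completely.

ΔH = −1046 kJ

Bonds broken (reactants):
  N-H: 4 × 385 = 1540
  N-N: 1 × 160 = 160
  O=O: 1 × 517 = 517
  Σ(broken) = 2217 kJ
Bonds formed (products):
  N≡N: 1 × 924 = 924
  O-H: 4 × 454 = 1816
  Σ(formed) = 2740 kJ
ΔH = Σ(broken) − Σ(formed) = 2217 − 2740 = −523 kJ
For 2× the reaction as written: 2 × (−523) = −1046 kJ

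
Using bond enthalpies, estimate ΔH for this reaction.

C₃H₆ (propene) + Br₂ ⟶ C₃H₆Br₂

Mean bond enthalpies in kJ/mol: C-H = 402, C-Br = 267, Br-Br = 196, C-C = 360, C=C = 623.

ΔH ≈ −75 kJ

Bonds broken (reactants):
  Br-Br: 1 × 196 = 196
  C-C: 1 × 360 = 360
  C-H: 6 × 402 = 2412
  C=C: 1 × 623 = 623
  Σ(broken) = 3591 kJ
Bonds formed (products):
  C-Br: 2 × 267 = 534
  C-C: 2 × 360 = 720
  C-H: 6 × 402 = 2412
  Σ(formed) = 3666 kJ
ΔH = Σ(broken) − Σ(formed) = 3591 − 3666 = −75 kJ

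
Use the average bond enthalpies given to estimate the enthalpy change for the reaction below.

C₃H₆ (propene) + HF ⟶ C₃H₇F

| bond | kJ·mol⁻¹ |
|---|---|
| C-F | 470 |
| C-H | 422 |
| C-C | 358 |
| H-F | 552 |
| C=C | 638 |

Bonds broken (reactants):
  C-C: 1 × 358 = 358
  C-H: 6 × 422 = 2532
  C=C: 1 × 638 = 638
  H-F: 1 × 552 = 552
  Σ(broken) = 4080 kJ
Bonds formed (products):
  C-C: 2 × 358 = 716
  C-F: 1 × 470 = 470
  C-H: 7 × 422 = 2954
  Σ(formed) = 4140 kJ
ΔH = Σ(broken) − Σ(formed) = 4080 − 4140 = −60 kJ

ΔH ≈ −60 kJ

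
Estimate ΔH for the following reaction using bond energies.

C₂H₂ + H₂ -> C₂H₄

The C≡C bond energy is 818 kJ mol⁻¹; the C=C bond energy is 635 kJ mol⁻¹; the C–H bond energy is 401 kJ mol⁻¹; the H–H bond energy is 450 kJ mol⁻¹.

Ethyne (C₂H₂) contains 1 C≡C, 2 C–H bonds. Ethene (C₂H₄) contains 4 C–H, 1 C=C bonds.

ΔH ≈ −169 kJ

Bonds broken (reactants):
  C≡C: 1 × 818 = 818
  C–H: 2 × 401 = 802
  H–H: 1 × 450 = 450
  Σ(broken) = 2070 kJ
Bonds formed (products):
  C–H: 4 × 401 = 1604
  C=C: 1 × 635 = 635
  Σ(formed) = 2239 kJ
ΔH = Σ(broken) − Σ(formed) = 2070 − 2239 = −169 kJ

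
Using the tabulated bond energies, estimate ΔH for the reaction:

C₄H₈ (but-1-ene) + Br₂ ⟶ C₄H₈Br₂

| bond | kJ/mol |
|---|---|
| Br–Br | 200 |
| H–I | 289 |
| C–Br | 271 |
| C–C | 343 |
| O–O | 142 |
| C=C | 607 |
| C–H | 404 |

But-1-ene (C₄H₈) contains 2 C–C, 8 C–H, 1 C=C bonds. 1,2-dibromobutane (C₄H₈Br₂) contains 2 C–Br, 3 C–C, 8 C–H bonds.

Bonds broken (reactants):
  Br–Br: 1 × 200 = 200
  C–C: 2 × 343 = 686
  C–H: 8 × 404 = 3232
  C=C: 1 × 607 = 607
  Σ(broken) = 4725 kJ
Bonds formed (products):
  C–Br: 2 × 271 = 542
  C–C: 3 × 343 = 1029
  C–H: 8 × 404 = 3232
  Σ(formed) = 4803 kJ
ΔH = Σ(broken) − Σ(formed) = 4725 − 4803 = −78 kJ

ΔH ≈ −78 kJ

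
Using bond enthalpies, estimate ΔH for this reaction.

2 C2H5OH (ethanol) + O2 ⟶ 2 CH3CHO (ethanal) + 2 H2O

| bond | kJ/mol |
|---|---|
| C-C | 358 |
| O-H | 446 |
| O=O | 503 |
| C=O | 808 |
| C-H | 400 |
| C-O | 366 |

ΔH ≈ −473 kJ

Bonds broken (reactants):
  C-C: 2 × 358 = 716
  C-H: 10 × 400 = 4000
  C-O: 2 × 366 = 732
  O-H: 2 × 446 = 892
  O=O: 1 × 503 = 503
  Σ(broken) = 6843 kJ
Bonds formed (products):
  C-C: 2 × 358 = 716
  C-H: 8 × 400 = 3200
  C=O: 2 × 808 = 1616
  O-H: 4 × 446 = 1784
  Σ(formed) = 7316 kJ
ΔH = Σ(broken) − Σ(formed) = 6843 − 7316 = −473 kJ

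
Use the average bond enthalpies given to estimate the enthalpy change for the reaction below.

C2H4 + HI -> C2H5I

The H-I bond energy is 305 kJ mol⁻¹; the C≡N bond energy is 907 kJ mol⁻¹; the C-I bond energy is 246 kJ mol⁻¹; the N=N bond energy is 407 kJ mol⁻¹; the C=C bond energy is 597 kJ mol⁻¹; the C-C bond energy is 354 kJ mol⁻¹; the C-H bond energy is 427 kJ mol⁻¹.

Bonds broken (reactants):
  C-H: 4 × 427 = 1708
  C=C: 1 × 597 = 597
  H-I: 1 × 305 = 305
  Σ(broken) = 2610 kJ
Bonds formed (products):
  C-C: 1 × 354 = 354
  C-H: 5 × 427 = 2135
  C-I: 1 × 246 = 246
  Σ(formed) = 2735 kJ
ΔH = Σ(broken) − Σ(formed) = 2610 − 2735 = −125 kJ

ΔH ≈ −125 kJ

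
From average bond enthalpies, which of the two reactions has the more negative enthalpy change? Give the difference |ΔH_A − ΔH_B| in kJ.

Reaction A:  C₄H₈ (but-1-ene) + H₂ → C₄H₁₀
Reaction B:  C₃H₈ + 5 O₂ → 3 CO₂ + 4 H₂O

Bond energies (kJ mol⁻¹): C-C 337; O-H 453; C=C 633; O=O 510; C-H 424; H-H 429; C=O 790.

Reaction B, by 1625 kJ

Reaction A:
  Bonds broken (reactants):
    C-C: 2 × 337 = 674
    C-H: 8 × 424 = 3392
    C=C: 1 × 633 = 633
    H-H: 1 × 429 = 429
    Σ(broken) = 5128 kJ
  Bonds formed (products):
    C-C: 3 × 337 = 1011
    C-H: 10 × 424 = 4240
    Σ(formed) = 5251 kJ
  ΔH_A = 5128 − 5251 = −123 kJ
Reaction B:
  Bonds broken (reactants):
    C-C: 2 × 337 = 674
    C-H: 8 × 424 = 3392
    O=O: 5 × 510 = 2550
    Σ(broken) = 6616 kJ
  Bonds formed (products):
    C=O: 6 × 790 = 4740
    O-H: 8 × 453 = 3624
    Σ(formed) = 8364 kJ
  ΔH_B = 6616 − 8364 = −1748 kJ
ΔH_A − ΔH_B = +1625 kJ, so reaction B has the more negative ΔH; |ΔH_A − ΔH_B| = 1625 kJ.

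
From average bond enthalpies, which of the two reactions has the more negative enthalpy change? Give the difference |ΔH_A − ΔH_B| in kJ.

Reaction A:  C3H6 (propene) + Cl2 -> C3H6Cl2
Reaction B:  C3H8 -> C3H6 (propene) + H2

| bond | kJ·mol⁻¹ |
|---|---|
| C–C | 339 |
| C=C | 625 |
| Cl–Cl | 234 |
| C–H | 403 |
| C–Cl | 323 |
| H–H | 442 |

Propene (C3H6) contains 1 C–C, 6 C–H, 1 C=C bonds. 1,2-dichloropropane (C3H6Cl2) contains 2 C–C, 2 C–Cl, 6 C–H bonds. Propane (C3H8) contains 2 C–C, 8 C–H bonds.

Reaction A, by 204 kJ

Reaction A:
  Bonds broken (reactants):
    C–C: 1 × 339 = 339
    C–H: 6 × 403 = 2418
    C=C: 1 × 625 = 625
    Cl–Cl: 1 × 234 = 234
    Σ(broken) = 3616 kJ
  Bonds formed (products):
    C–C: 2 × 339 = 678
    C–Cl: 2 × 323 = 646
    C–H: 6 × 403 = 2418
    Σ(formed) = 3742 kJ
  ΔH_A = 3616 − 3742 = −126 kJ
Reaction B:
  Bonds broken (reactants):
    C–C: 2 × 339 = 678
    C–H: 8 × 403 = 3224
    Σ(broken) = 3902 kJ
  Bonds formed (products):
    C–C: 1 × 339 = 339
    C–H: 6 × 403 = 2418
    C=C: 1 × 625 = 625
    H–H: 1 × 442 = 442
    Σ(formed) = 3824 kJ
  ΔH_B = 3902 − 3824 = +78 kJ
ΔH_A − ΔH_B = −204 kJ, so reaction A has the more negative ΔH; |ΔH_A − ΔH_B| = 204 kJ.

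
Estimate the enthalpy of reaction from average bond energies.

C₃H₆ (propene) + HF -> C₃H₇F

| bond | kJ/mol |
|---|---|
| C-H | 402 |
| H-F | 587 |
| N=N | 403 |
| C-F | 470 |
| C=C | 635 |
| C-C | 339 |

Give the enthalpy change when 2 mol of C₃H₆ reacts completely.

ΔH = +22 kJ

Bonds broken (reactants):
  C-C: 1 × 339 = 339
  C-H: 6 × 402 = 2412
  C=C: 1 × 635 = 635
  H-F: 1 × 587 = 587
  Σ(broken) = 3973 kJ
Bonds formed (products):
  C-C: 2 × 339 = 678
  C-F: 1 × 470 = 470
  C-H: 7 × 402 = 2814
  Σ(formed) = 3962 kJ
ΔH = Σ(broken) − Σ(formed) = 3973 − 3962 = +11 kJ
For 2× the reaction as written: 2 × (+11) = +22 kJ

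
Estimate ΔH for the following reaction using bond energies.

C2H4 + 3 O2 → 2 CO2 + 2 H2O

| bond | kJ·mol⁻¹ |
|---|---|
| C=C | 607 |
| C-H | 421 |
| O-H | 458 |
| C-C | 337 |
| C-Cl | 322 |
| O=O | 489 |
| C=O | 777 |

Bonds broken (reactants):
  C-H: 4 × 421 = 1684
  C=C: 1 × 607 = 607
  O=O: 3 × 489 = 1467
  Σ(broken) = 3758 kJ
Bonds formed (products):
  C=O: 4 × 777 = 3108
  O-H: 4 × 458 = 1832
  Σ(formed) = 4940 kJ
ΔH = Σ(broken) − Σ(formed) = 3758 − 4940 = −1182 kJ

ΔH ≈ −1182 kJ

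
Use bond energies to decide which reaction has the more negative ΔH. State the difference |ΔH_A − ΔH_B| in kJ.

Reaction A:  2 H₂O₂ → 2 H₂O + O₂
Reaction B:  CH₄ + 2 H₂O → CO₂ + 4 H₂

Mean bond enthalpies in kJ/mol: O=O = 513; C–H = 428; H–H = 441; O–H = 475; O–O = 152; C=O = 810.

Reaction A:
  Bonds broken (reactants):
    O–H: 4 × 475 = 1900
    O–O: 2 × 152 = 304
    Σ(broken) = 2204 kJ
  Bonds formed (products):
    O–H: 4 × 475 = 1900
    O=O: 1 × 513 = 513
    Σ(formed) = 2413 kJ
  ΔH_A = 2204 − 2413 = −209 kJ
Reaction B:
  Bonds broken (reactants):
    C–H: 4 × 428 = 1712
    O–H: 4 × 475 = 1900
    Σ(broken) = 3612 kJ
  Bonds formed (products):
    C=O: 2 × 810 = 1620
    H–H: 4 × 441 = 1764
    Σ(formed) = 3384 kJ
  ΔH_B = 3612 − 3384 = +228 kJ
ΔH_A − ΔH_B = −437 kJ, so reaction A has the more negative ΔH; |ΔH_A − ΔH_B| = 437 kJ.

Reaction A, by 437 kJ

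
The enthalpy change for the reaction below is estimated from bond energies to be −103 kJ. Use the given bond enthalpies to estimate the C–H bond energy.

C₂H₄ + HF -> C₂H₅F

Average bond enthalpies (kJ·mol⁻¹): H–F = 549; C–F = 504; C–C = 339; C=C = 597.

Let D be the C–H bond energy.
Σ(broken) = 4×D + 1×597 + 1×549 = 1146 + 4D
Σ(formed) = 1×339 + 1×504 + 5×D = 843 + 5D
ΔH = Σ(broken) − Σ(formed) = (1146 + 4D) − (843 + 5D) = +303 − D
Setting this equal to −103 kJ gives D = 406 kJ/mol.

D(C–H) ≈ 406 kJ/mol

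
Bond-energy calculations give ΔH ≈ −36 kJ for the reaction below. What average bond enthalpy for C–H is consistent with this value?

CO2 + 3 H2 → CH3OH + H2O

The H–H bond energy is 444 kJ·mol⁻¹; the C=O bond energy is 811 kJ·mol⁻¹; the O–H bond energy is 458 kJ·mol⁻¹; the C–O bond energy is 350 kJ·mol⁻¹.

D(C–H) ≈ 422 kJ/mol

Let D be the C–H bond energy.
Σ(broken) = 2×811 + 3×444 = 2954
Σ(formed) = 3×D + 1×350 + 3×458 = 1724 + 3D
ΔH = Σ(broken) − Σ(formed) = (2954) − (1724 + 3D) = +1230 − 3D
Setting this equal to −36 kJ gives 3D = 1266, so D = 422 kJ/mol.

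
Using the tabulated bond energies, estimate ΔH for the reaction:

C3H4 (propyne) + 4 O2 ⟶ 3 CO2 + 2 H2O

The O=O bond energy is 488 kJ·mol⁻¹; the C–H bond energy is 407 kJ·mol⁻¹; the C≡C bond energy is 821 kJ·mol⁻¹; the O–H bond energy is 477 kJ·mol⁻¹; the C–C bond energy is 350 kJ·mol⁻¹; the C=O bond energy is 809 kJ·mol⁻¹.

Bonds broken (reactants):
  C≡C: 1 × 821 = 821
  C–C: 1 × 350 = 350
  C–H: 4 × 407 = 1628
  O=O: 4 × 488 = 1952
  Σ(broken) = 4751 kJ
Bonds formed (products):
  C=O: 6 × 809 = 4854
  O–H: 4 × 477 = 1908
  Σ(formed) = 6762 kJ
ΔH = Σ(broken) − Σ(formed) = 4751 − 6762 = −2011 kJ

ΔH ≈ −2011 kJ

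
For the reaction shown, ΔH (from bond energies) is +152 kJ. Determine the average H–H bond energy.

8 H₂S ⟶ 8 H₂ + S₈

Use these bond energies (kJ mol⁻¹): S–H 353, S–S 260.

Let D be the H–H bond energy.
Σ(broken) = 16×353 = 5648
Σ(formed) = 8×D + 8×260 = 2080 + 8D
ΔH = Σ(broken) − Σ(formed) = (5648) − (2080 + 8D) = +3568 − 8D
Setting this equal to +152 kJ gives 8D = 3416, so D = 427 kJ/mol.

D(H–H) ≈ 427 kJ/mol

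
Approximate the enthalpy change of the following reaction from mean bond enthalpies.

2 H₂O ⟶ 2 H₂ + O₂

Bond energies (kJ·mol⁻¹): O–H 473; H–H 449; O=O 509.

ΔH ≈ +485 kJ

Bonds broken (reactants):
  O–H: 4 × 473 = 1892
  Σ(broken) = 1892 kJ
Bonds formed (products):
  H–H: 2 × 449 = 898
  O=O: 1 × 509 = 509
  Σ(formed) = 1407 kJ
ΔH = Σ(broken) − Σ(formed) = 1892 − 1407 = +485 kJ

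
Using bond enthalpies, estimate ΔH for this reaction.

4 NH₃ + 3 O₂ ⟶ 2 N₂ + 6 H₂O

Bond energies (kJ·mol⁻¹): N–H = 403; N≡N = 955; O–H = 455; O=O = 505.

Bonds broken (reactants):
  N–H: 12 × 403 = 4836
  O=O: 3 × 505 = 1515
  Σ(broken) = 6351 kJ
Bonds formed (products):
  N≡N: 2 × 955 = 1910
  O–H: 12 × 455 = 5460
  Σ(formed) = 7370 kJ
ΔH = Σ(broken) − Σ(formed) = 6351 − 7370 = −1019 kJ

ΔH ≈ −1019 kJ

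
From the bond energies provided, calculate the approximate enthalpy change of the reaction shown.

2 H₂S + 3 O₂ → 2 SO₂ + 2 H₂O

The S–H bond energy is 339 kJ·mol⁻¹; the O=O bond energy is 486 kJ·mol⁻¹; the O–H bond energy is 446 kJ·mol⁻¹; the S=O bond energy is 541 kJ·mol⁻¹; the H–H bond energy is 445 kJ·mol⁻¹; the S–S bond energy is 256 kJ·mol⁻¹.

ΔH ≈ −1134 kJ

Bonds broken (reactants):
  O=O: 3 × 486 = 1458
  S–H: 4 × 339 = 1356
  Σ(broken) = 2814 kJ
Bonds formed (products):
  O–H: 4 × 446 = 1784
  S=O: 4 × 541 = 2164
  Σ(formed) = 3948 kJ
ΔH = Σ(broken) − Σ(formed) = 2814 − 3948 = −1134 kJ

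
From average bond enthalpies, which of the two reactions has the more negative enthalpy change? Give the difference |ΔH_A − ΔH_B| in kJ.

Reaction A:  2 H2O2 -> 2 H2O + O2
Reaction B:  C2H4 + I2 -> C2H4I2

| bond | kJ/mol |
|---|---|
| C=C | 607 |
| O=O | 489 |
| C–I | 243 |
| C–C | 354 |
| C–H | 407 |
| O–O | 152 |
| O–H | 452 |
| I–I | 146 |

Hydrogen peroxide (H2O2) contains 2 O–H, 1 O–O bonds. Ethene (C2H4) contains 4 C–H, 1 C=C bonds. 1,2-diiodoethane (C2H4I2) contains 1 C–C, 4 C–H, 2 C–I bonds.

Reaction A, by 98 kJ

Reaction A:
  Bonds broken (reactants):
    O–H: 4 × 452 = 1808
    O–O: 2 × 152 = 304
    Σ(broken) = 2112 kJ
  Bonds formed (products):
    O–H: 4 × 452 = 1808
    O=O: 1 × 489 = 489
    Σ(formed) = 2297 kJ
  ΔH_A = 2112 − 2297 = −185 kJ
Reaction B:
  Bonds broken (reactants):
    C–H: 4 × 407 = 1628
    C=C: 1 × 607 = 607
    I–I: 1 × 146 = 146
    Σ(broken) = 2381 kJ
  Bonds formed (products):
    C–C: 1 × 354 = 354
    C–H: 4 × 407 = 1628
    C–I: 2 × 243 = 486
    Σ(formed) = 2468 kJ
  ΔH_B = 2381 − 2468 = −87 kJ
ΔH_A − ΔH_B = −98 kJ, so reaction A has the more negative ΔH; |ΔH_A − ΔH_B| = 98 kJ.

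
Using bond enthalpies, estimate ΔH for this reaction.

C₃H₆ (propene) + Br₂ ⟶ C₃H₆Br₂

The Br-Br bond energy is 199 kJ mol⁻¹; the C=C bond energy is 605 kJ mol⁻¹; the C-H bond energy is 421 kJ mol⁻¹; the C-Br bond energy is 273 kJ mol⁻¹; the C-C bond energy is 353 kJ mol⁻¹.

ΔH ≈ −95 kJ

Bonds broken (reactants):
  Br-Br: 1 × 199 = 199
  C-C: 1 × 353 = 353
  C-H: 6 × 421 = 2526
  C=C: 1 × 605 = 605
  Σ(broken) = 3683 kJ
Bonds formed (products):
  C-Br: 2 × 273 = 546
  C-C: 2 × 353 = 706
  C-H: 6 × 421 = 2526
  Σ(formed) = 3778 kJ
ΔH = Σ(broken) − Σ(formed) = 3683 − 3778 = −95 kJ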